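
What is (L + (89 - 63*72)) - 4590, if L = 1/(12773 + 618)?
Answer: -121014466/13391 ≈ -9037.0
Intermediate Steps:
L = 1/13391 ≈ 7.4677e-5
(L + (89 - 63*72)) - 4590 = (1/13391 + (89 - 63*72)) - 4590 = (1/13391 + (89 - 4536)) - 4590 = (1/13391 - 4447) - 4590 = -59549776/13391 - 4590 = -121014466/13391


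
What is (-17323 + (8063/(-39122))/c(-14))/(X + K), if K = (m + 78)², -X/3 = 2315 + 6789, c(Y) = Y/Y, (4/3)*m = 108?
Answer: 677718469/79456782 ≈ 8.5294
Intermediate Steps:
m = 81 (m = (¾)*108 = 81)
c(Y) = 1
X = -27312 (X = -3*(2315 + 6789) = -3*9104 = -27312)
K = 25281 (K = (81 + 78)² = 159² = 25281)
(-17323 + (8063/(-39122))/c(-14))/(X + K) = (-17323 + (8063/(-39122))/1)/(-27312 + 25281) = (-17323 + (8063*(-1/39122))*1)/(-2031) = (-17323 - 8063/39122*1)*(-1/2031) = (-17323 - 8063/39122)*(-1/2031) = -677718469/39122*(-1/2031) = 677718469/79456782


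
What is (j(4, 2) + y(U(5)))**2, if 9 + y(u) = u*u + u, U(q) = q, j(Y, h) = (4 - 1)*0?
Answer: 441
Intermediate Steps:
j(Y, h) = 0 (j(Y, h) = 3*0 = 0)
y(u) = -9 + u + u**2 (y(u) = -9 + (u*u + u) = -9 + (u**2 + u) = -9 + (u + u**2) = -9 + u + u**2)
(j(4, 2) + y(U(5)))**2 = (0 + (-9 + 5 + 5**2))**2 = (0 + (-9 + 5 + 25))**2 = (0 + 21)**2 = 21**2 = 441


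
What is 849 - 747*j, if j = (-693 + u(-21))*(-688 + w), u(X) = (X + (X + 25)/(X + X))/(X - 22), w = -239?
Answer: -144341675979/301 ≈ -4.7954e+8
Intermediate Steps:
u(X) = (X + (25 + X)/(2*X))/(-22 + X) (u(X) = (X + (25 + X)/((2*X)))/(-22 + X) = (X + (25 + X)*(1/(2*X)))/(-22 + X) = (X + (25 + X)/(2*X))/(-22 + X))
j = 193228824/301 (j = (-693 + (½)*(25 - 21 + 2*(-21)²)/(-21*(-22 - 21)))*(-688 - 239) = (-693 + (½)*(-1/21)*(25 - 21 + 2*441)/(-43))*(-927) = (-693 + (½)*(-1/21)*(-1/43)*(25 - 21 + 882))*(-927) = (-693 + (½)*(-1/21)*(-1/43)*886)*(-927) = (-693 + 443/903)*(-927) = -625336/903*(-927) = 193228824/301 ≈ 6.4196e+5)
849 - 747*j = 849 - 747*193228824/301 = 849 - 144341931528/301 = -144341675979/301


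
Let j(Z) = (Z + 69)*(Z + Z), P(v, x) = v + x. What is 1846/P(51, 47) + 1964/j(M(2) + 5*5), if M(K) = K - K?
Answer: 1108584/57575 ≈ 19.255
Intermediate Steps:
M(K) = 0
j(Z) = 2*Z*(69 + Z) (j(Z) = (69 + Z)*(2*Z) = 2*Z*(69 + Z))
1846/P(51, 47) + 1964/j(M(2) + 5*5) = 1846/(51 + 47) + 1964/((2*(0 + 5*5)*(69 + (0 + 5*5)))) = 1846/98 + 1964/((2*(0 + 25)*(69 + (0 + 25)))) = 1846*(1/98) + 1964/((2*25*(69 + 25))) = 923/49 + 1964/((2*25*94)) = 923/49 + 1964/4700 = 923/49 + 1964*(1/4700) = 923/49 + 491/1175 = 1108584/57575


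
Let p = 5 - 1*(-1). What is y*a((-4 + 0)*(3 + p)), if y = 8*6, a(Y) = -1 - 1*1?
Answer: -96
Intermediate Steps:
p = 6 (p = 5 + 1 = 6)
a(Y) = -2 (a(Y) = -1 - 1 = -2)
y = 48
y*a((-4 + 0)*(3 + p)) = 48*(-2) = -96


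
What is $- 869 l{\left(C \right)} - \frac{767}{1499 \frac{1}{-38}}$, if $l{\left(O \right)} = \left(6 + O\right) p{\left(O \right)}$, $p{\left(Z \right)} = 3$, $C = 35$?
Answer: $- \frac{160194467}{1499} \approx -1.0687 \cdot 10^{5}$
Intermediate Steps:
$l{\left(O \right)} = 18 + 3 O$ ($l{\left(O \right)} = \left(6 + O\right) 3 = 18 + 3 O$)
$- 869 l{\left(C \right)} - \frac{767}{1499 \frac{1}{-38}} = - 869 \left(18 + 3 \cdot 35\right) - \frac{767}{1499 \frac{1}{-38}} = - 869 \left(18 + 105\right) - \frac{767}{1499 \left(- \frac{1}{38}\right)} = \left(-869\right) 123 - \frac{767}{- \frac{1499}{38}} = -106887 - - \frac{29146}{1499} = -106887 + \frac{29146}{1499} = - \frac{160194467}{1499}$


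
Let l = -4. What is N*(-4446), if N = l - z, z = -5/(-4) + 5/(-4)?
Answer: 17784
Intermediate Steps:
z = 0 (z = -5*(-1/4) + 5*(-1/4) = 5/4 - 5/4 = 0)
N = -4 (N = -4 - 1*0 = -4 + 0 = -4)
N*(-4446) = -4*(-4446) = 17784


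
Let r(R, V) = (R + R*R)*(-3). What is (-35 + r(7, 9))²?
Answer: 41209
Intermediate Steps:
r(R, V) = -3*R - 3*R² (r(R, V) = (R + R²)*(-3) = -3*R - 3*R²)
(-35 + r(7, 9))² = (-35 - 3*7*(1 + 7))² = (-35 - 3*7*8)² = (-35 - 168)² = (-203)² = 41209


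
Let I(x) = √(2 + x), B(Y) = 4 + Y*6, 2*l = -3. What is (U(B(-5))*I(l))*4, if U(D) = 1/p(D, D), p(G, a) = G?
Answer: -√2/13 ≈ -0.10879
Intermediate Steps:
l = -3/2 (l = (½)*(-3) = -3/2 ≈ -1.5000)
B(Y) = 4 + 6*Y
U(D) = 1/D
(U(B(-5))*I(l))*4 = (√(2 - 3/2)/(4 + 6*(-5)))*4 = (√(½)/(4 - 30))*4 = ((√2/2)/(-26))*4 = -√2/52*4 = -√2/13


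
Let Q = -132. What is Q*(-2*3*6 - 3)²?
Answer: -200772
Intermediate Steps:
Q*(-2*3*6 - 3)² = -132*(-2*3*6 - 3)² = -132*(-6*6 - 3)² = -132*(-36 - 3)² = -132*(-39)² = -132*1521 = -200772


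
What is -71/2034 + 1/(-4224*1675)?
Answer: -83723539/2398492800 ≈ -0.034907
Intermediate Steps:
-71/2034 + 1/(-4224*1675) = -71*1/2034 - 1/4224*1/1675 = -71/2034 - 1/7075200 = -83723539/2398492800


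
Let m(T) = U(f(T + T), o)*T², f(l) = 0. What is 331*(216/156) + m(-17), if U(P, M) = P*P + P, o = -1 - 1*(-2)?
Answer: 5958/13 ≈ 458.31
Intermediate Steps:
o = 1 (o = -1 + 2 = 1)
U(P, M) = P + P² (U(P, M) = P² + P = P + P²)
m(T) = 0 (m(T) = (0*(1 + 0))*T² = (0*1)*T² = 0*T² = 0)
331*(216/156) + m(-17) = 331*(216/156) + 0 = 331*(216*(1/156)) + 0 = 331*(18/13) + 0 = 5958/13 + 0 = 5958/13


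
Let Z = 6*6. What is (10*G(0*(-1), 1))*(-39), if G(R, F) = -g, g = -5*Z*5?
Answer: -351000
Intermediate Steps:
Z = 36
g = -900 (g = -5*36*5 = -180*5 = -900)
G(R, F) = 900 (G(R, F) = -1*(-900) = 900)
(10*G(0*(-1), 1))*(-39) = (10*900)*(-39) = 9000*(-39) = -351000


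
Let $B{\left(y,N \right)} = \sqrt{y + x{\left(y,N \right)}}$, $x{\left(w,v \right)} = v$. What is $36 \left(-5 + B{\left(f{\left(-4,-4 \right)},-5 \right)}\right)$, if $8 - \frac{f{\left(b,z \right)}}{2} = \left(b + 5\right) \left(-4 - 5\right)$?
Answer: $-180 + 36 \sqrt{29} \approx 13.866$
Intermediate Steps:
$f{\left(b,z \right)} = 106 + 18 b$ ($f{\left(b,z \right)} = 16 - 2 \left(b + 5\right) \left(-4 - 5\right) = 16 - 2 \left(5 + b\right) \left(-9\right) = 16 - 2 \left(-45 - 9 b\right) = 16 + \left(90 + 18 b\right) = 106 + 18 b$)
$B{\left(y,N \right)} = \sqrt{N + y}$ ($B{\left(y,N \right)} = \sqrt{y + N} = \sqrt{N + y}$)
$36 \left(-5 + B{\left(f{\left(-4,-4 \right)},-5 \right)}\right) = 36 \left(-5 + \sqrt{-5 + \left(106 + 18 \left(-4\right)\right)}\right) = 36 \left(-5 + \sqrt{-5 + \left(106 - 72\right)}\right) = 36 \left(-5 + \sqrt{-5 + 34}\right) = 36 \left(-5 + \sqrt{29}\right) = -180 + 36 \sqrt{29}$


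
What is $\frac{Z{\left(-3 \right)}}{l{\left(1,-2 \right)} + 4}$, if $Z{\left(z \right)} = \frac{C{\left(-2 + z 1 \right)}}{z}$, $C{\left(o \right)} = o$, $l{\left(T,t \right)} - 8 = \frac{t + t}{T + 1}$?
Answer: $\frac{1}{6} \approx 0.16667$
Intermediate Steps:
$l{\left(T,t \right)} = 8 + \frac{2 t}{1 + T}$ ($l{\left(T,t \right)} = 8 + \frac{t + t}{T + 1} = 8 + \frac{2 t}{1 + T}$)
$Z{\left(z \right)} = \frac{-2 + z}{z}$ ($Z{\left(z \right)} = \frac{-2 + z 1}{z} = \frac{-2 + z}{z}$)
$\frac{Z{\left(-3 \right)}}{l{\left(1,-2 \right)} + 4} = \frac{\frac{1}{-3} \left(-2 - 3\right)}{\frac{2 \left(4 - 2 + 4 \cdot 1\right)}{1 + 1} + 4} = \frac{\left(- \frac{1}{3}\right) \left(-5\right)}{\frac{2 \left(4 - 2 + 4\right)}{2} + 4} = \frac{5}{3 \left(2 \cdot \frac{1}{2} \cdot 6 + 4\right)} = \frac{5}{3 \left(6 + 4\right)} = \frac{5}{3 \cdot 10} = \frac{5}{3} \cdot \frac{1}{10} = \frac{1}{6}$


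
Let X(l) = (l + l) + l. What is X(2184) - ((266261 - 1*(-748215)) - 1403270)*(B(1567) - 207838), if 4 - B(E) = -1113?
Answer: -80371877922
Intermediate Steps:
B(E) = 1117 (B(E) = 4 - 1*(-1113) = 4 + 1113 = 1117)
X(l) = 3*l (X(l) = 2*l + l = 3*l)
X(2184) - ((266261 - 1*(-748215)) - 1403270)*(B(1567) - 207838) = 3*2184 - ((266261 - 1*(-748215)) - 1403270)*(1117 - 207838) = 6552 - ((266261 + 748215) - 1403270)*(-206721) = 6552 - (1014476 - 1403270)*(-206721) = 6552 - (-388794)*(-206721) = 6552 - 1*80371884474 = 6552 - 80371884474 = -80371877922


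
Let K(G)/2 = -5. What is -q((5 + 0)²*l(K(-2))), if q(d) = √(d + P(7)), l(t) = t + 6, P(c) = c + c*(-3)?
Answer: -I*√114 ≈ -10.677*I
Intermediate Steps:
K(G) = -10 (K(G) = 2*(-5) = -10)
P(c) = -2*c (P(c) = c - 3*c = -2*c)
l(t) = 6 + t
q(d) = √(-14 + d) (q(d) = √(d - 2*7) = √(d - 14) = √(-14 + d))
-q((5 + 0)²*l(K(-2))) = -√(-14 + (5 + 0)²*(6 - 10)) = -√(-14 + 5²*(-4)) = -√(-14 + 25*(-4)) = -√(-14 - 100) = -√(-114) = -I*√114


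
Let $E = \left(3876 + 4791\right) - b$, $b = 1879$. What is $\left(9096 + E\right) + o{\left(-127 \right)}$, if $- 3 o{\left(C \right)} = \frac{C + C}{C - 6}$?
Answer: $\frac{6337462}{399} \approx 15883.0$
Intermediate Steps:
$o{\left(C \right)} = - \frac{2 C}{3 \left(-6 + C\right)}$ ($o{\left(C \right)} = - \frac{\left(C + C\right) \frac{1}{C - 6}}{3} = - \frac{2 C \frac{1}{-6 + C}}{3} = - \frac{2 C}{3 \left(-6 + C\right)}$)
$E = 6788$ ($E = \left(3876 + 4791\right) - 1879 = 8667 - 1879 = 6788$)
$\left(9096 + E\right) + o{\left(-127 \right)} = \left(9096 + 6788\right) - - \frac{254}{-18 + 3 \left(-127\right)} = 15884 - - \frac{254}{-18 - 381} = 15884 - - \frac{254}{-399} = 15884 - \left(-254\right) \left(- \frac{1}{399}\right) = 15884 - \frac{254}{399} = \frac{6337462}{399}$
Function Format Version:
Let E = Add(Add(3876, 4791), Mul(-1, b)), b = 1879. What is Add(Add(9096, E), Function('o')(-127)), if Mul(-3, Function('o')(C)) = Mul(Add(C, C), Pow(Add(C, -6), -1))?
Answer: Rational(6337462, 399) ≈ 15883.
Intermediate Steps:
Function('o')(C) = Mul(Rational(-2, 3), C, Pow(Add(-6, C), -1)) (Function('o')(C) = Mul(Rational(-1, 3), Mul(Add(C, C), Pow(Add(C, -6), -1))) = Mul(Rational(-1, 3), Mul(Mul(2, C), Pow(Add(-6, C), -1))) = Mul(Rational(-1, 3), Mul(2, C, Pow(Add(-6, C), -1))) = Mul(Rational(-2, 3), C, Pow(Add(-6, C), -1)))
E = 6788 (E = Add(Add(3876, 4791), Mul(-1, 1879)) = Add(8667, -1879) = 6788)
Add(Add(9096, E), Function('o')(-127)) = Add(Add(9096, 6788), Mul(-2, -127, Pow(Add(-18, Mul(3, -127)), -1))) = Add(15884, Mul(-2, -127, Pow(Add(-18, -381), -1))) = Add(15884, Mul(-2, -127, Pow(-399, -1))) = Add(15884, Mul(-2, -127, Rational(-1, 399))) = Add(15884, Rational(-254, 399)) = Rational(6337462, 399)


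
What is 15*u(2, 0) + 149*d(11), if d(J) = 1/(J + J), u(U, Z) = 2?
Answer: 809/22 ≈ 36.773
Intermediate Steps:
d(J) = 1/(2*J)
15*u(2, 0) + 149*d(11) = 15*2 + 149*((1/2)/11) = 30 + 149*((1/2)*(1/11)) = 30 + 149*(1/22) = 30 + 149/22 = 809/22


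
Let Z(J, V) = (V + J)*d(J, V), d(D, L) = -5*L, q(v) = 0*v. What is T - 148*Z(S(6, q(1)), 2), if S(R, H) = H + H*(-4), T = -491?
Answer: 2469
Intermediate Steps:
q(v) = 0
S(R, H) = -3*H (S(R, H) = H - 4*H = -3*H)
Z(J, V) = -5*V*(J + V) (Z(J, V) = (V + J)*(-5*V) = (J + V)*(-5*V) = -5*V*(J + V))
T - 148*Z(S(6, q(1)), 2) = -491 - (-740)*2*(-3*0 + 2) = -491 - (-740)*2*(0 + 2) = -491 - (-740)*2*2 = -491 - 148*(-20) = -491 + 2960 = 2469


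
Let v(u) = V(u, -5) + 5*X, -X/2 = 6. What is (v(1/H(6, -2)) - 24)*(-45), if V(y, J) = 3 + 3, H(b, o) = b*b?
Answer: 3510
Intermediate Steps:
X = -12 (X = -2*6 = -12)
H(b, o) = b²
V(y, J) = 6
v(u) = -54 (v(u) = 6 + 5*(-12) = 6 - 60 = -54)
(v(1/H(6, -2)) - 24)*(-45) = (-54 - 24)*(-45) = -78*(-45) = 3510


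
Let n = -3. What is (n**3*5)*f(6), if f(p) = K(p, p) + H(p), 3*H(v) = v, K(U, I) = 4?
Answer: -810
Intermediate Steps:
H(v) = v/3
f(p) = 4 + p/3
(n**3*5)*f(6) = ((-3)**3*5)*(4 + (1/3)*6) = (-27*5)*(4 + 2) = -135*6 = -810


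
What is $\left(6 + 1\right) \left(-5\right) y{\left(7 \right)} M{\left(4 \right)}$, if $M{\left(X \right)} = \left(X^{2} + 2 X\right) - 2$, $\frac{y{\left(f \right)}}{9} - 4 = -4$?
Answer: $0$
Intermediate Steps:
$y{\left(f \right)} = 0$ ($y{\left(f \right)} = 36 + 9 \left(-4\right) = 36 - 36 = 0$)
$M{\left(X \right)} = -2 + X^{2} + 2 X$
$\left(6 + 1\right) \left(-5\right) y{\left(7 \right)} M{\left(4 \right)} = \left(6 + 1\right) \left(-5\right) 0 \left(-2 + 4^{2} + 2 \cdot 4\right) = 7 \left(-5\right) 0 \left(-2 + 16 + 8\right) = \left(-35\right) 0 \cdot 22 = 0 \cdot 22 = 0$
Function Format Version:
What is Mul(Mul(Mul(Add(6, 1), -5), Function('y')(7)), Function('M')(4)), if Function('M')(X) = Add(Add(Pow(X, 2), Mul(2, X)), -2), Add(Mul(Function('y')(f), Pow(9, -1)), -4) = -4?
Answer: 0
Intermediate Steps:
Function('y')(f) = 0 (Function('y')(f) = Add(36, Mul(9, -4)) = Add(36, -36) = 0)
Function('M')(X) = Add(-2, Pow(X, 2), Mul(2, X))
Mul(Mul(Mul(Add(6, 1), -5), Function('y')(7)), Function('M')(4)) = Mul(Mul(Mul(Add(6, 1), -5), 0), Add(-2, Pow(4, 2), Mul(2, 4))) = Mul(Mul(Mul(7, -5), 0), Add(-2, 16, 8)) = Mul(Mul(-35, 0), 22) = Mul(0, 22) = 0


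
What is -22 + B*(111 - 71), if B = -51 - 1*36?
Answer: -3502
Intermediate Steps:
B = -87 (B = -51 - 36 = -87)
-22 + B*(111 - 71) = -22 - 87*(111 - 71) = -22 - 87*40 = -22 - 3480 = -3502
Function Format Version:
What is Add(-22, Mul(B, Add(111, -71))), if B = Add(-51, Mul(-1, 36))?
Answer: -3502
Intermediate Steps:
B = -87 (B = Add(-51, -36) = -87)
Add(-22, Mul(B, Add(111, -71))) = Add(-22, Mul(-87, Add(111, -71))) = Add(-22, Mul(-87, 40)) = Add(-22, -3480) = -3502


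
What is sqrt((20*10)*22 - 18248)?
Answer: 2*I*sqrt(3462) ≈ 117.68*I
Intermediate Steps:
sqrt((20*10)*22 - 18248) = sqrt(200*22 - 18248) = sqrt(4400 - 18248) = sqrt(-13848) = 2*I*sqrt(3462)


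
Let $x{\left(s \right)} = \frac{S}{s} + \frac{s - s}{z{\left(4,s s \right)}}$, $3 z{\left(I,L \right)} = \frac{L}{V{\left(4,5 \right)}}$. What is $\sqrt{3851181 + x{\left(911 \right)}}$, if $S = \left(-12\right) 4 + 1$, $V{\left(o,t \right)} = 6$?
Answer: $\frac{2 \sqrt{799043985971}}{911} \approx 1962.4$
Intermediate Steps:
$z{\left(I,L \right)} = \frac{L}{18}$ ($z{\left(I,L \right)} = \frac{L \frac{1}{6}}{3} = \frac{\frac{1}{6} L}{3} = \frac{L}{18}$)
$S = -47$ ($S = -48 + 1 = -47$)
$x{\left(s \right)} = - \frac{47}{s}$ ($x{\left(s \right)} = - \frac{47}{s} + \frac{s - s}{\frac{1}{18} s s} = - \frac{47}{s} + \frac{0}{\frac{1}{18} s^{2}} = - \frac{47}{s} + 0 \frac{18}{s^{2}} = - \frac{47}{s} + 0 = - \frac{47}{s}$)
$\sqrt{3851181 + x{\left(911 \right)}} = \sqrt{3851181 - \frac{47}{911}} = \sqrt{\frac{3508425844}{911}} = \frac{2 \sqrt{799043985971}}{911}$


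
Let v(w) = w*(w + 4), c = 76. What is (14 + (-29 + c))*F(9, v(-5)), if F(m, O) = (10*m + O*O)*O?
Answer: 35075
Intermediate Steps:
v(w) = w*(4 + w)
F(m, O) = O*(O**2 + 10*m) (F(m, O) = (10*m + O**2)*O = (O**2 + 10*m)*O = O*(O**2 + 10*m))
(14 + (-29 + c))*F(9, v(-5)) = (14 + (-29 + 76))*((-5*(4 - 5))*((-5*(4 - 5))**2 + 10*9)) = (14 + 47)*((-5*(-1))*((-5*(-1))**2 + 90)) = 61*(5*(5**2 + 90)) = 61*(5*(25 + 90)) = 61*(5*115) = 61*575 = 35075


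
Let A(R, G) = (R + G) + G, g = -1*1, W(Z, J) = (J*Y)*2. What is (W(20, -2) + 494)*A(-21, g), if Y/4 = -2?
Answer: -12098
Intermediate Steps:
Y = -8 (Y = 4*(-2) = -8)
W(Z, J) = -16*J (W(Z, J) = (J*(-8))*2 = -8*J*2 = -16*J)
g = -1
A(R, G) = R + 2*G (A(R, G) = (G + R) + G = R + 2*G)
(W(20, -2) + 494)*A(-21, g) = (-16*(-2) + 494)*(-21 + 2*(-1)) = (32 + 494)*(-21 - 2) = 526*(-23) = -12098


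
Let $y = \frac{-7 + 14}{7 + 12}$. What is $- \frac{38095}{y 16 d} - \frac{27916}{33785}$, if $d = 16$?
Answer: $- \frac{24503777397}{60542720} \approx -404.74$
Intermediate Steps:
$y = \frac{7}{19} \approx 0.36842$
$- \frac{38095}{y 16 d} - \frac{27916}{33785} = - \frac{38095}{\frac{7}{19} \cdot 16 \cdot 16} - \frac{27916}{33785} = - \frac{38095}{\frac{112}{19} \cdot 16} - \frac{27916}{33785} = - \frac{38095}{\frac{1792}{19}} - \frac{27916}{33785} = \left(-38095\right) \frac{19}{1792} - \frac{27916}{33785} = - \frac{723805}{1792} - \frac{27916}{33785} = - \frac{24503777397}{60542720}$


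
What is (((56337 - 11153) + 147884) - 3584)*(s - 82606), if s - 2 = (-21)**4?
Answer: 21198901468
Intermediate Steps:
s = 194483 (s = 2 + (-21)**4 = 2 + 194481 = 194483)
(((56337 - 11153) + 147884) - 3584)*(s - 82606) = (((56337 - 11153) + 147884) - 3584)*(194483 - 82606) = ((45184 + 147884) - 3584)*111877 = (193068 - 3584)*111877 = 189484*111877 = 21198901468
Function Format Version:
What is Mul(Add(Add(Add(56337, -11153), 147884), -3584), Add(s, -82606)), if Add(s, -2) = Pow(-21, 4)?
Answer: 21198901468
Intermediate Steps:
s = 194483 (s = Add(2, Pow(-21, 4)) = Add(2, 194481) = 194483)
Mul(Add(Add(Add(56337, -11153), 147884), -3584), Add(s, -82606)) = Mul(Add(Add(Add(56337, -11153), 147884), -3584), Add(194483, -82606)) = Mul(Add(Add(45184, 147884), -3584), 111877) = Mul(Add(193068, -3584), 111877) = Mul(189484, 111877) = 21198901468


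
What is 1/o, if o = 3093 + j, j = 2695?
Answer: 1/5788 ≈ 0.00017277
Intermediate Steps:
o = 5788 (o = 3093 + 2695 = 5788)
1/o = 1/5788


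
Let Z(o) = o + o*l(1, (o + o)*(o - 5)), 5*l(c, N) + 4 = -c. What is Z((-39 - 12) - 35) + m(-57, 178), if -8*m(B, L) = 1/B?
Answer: 1/456 ≈ 0.0021930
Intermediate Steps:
l(c, N) = -4/5 - c/5 (l(c, N) = -4/5 + (-c)/5 = -4/5 - c/5)
m(B, L) = -1/(8*B)
Z(o) = 0 (Z(o) = o + o*(-4/5 - 1/5*1) = o + o*(-4/5 - 1/5) = o + o*(-1) = o - o = 0)
Z((-39 - 12) - 35) + m(-57, 178) = 0 - 1/8/(-57) = 0 - 1/8*(-1/57) = 0 + 1/456 = 1/456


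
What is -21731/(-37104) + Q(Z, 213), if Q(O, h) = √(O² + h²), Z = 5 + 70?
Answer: 21731/37104 + 3*√5666 ≈ 226.40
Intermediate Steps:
Z = 75
-21731/(-37104) + Q(Z, 213) = -21731/(-37104) + √(75² + 213²) = -21731*(-1/37104) + √(5625 + 45369) = 21731/37104 + √50994 = 21731/37104 + 3*√5666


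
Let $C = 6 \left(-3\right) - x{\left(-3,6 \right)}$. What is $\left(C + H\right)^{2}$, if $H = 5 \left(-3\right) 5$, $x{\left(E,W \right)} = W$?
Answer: $9801$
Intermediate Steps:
$H = -75$ ($H = \left(-15\right) 5 = -75$)
$C = -24$ ($C = 6 \left(-3\right) - 6 = -18 - 6 = -24$)
$\left(C + H\right)^{2} = \left(-24 - 75\right)^{2} = \left(-99\right)^{2} = 9801$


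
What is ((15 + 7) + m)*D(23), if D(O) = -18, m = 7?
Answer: -522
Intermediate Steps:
((15 + 7) + m)*D(23) = ((15 + 7) + 7)*(-18) = (22 + 7)*(-18) = 29*(-18) = -522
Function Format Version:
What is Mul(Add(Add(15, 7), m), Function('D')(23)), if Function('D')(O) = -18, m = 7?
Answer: -522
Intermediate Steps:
Mul(Add(Add(15, 7), m), Function('D')(23)) = Mul(Add(Add(15, 7), 7), -18) = Mul(Add(22, 7), -18) = Mul(29, -18) = -522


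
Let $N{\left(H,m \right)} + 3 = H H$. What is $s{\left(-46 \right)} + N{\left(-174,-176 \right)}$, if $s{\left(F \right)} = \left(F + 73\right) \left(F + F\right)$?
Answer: $27789$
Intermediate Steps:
$N{\left(H,m \right)} = -3 + H^{2}$ ($N{\left(H,m \right)} = -3 + H H = -3 + H^{2}$)
$s{\left(F \right)} = 2 F \left(73 + F\right)$ ($s{\left(F \right)} = \left(73 + F\right) 2 F = 2 F \left(73 + F\right)$)
$s{\left(-46 \right)} + N{\left(-174,-176 \right)} = 2 \left(-46\right) \left(73 - 46\right) - \left(3 - \left(-174\right)^{2}\right) = 2 \left(-46\right) 27 + \left(-3 + 30276\right) = -2484 + 30273 = 27789$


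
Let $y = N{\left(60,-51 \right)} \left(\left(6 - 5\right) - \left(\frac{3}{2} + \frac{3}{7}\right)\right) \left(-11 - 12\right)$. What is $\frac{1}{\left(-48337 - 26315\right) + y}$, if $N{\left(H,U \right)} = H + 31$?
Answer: $- \frac{2}{145417} \approx -1.3754 \cdot 10^{-5}$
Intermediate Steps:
$N{\left(H,U \right)} = 31 + H$
$y = \frac{3887}{2}$ ($y = \left(31 + 60\right) \left(\left(6 - 5\right) - \left(\frac{3}{2} + \frac{3}{7}\right)\right) \left(-11 - 12\right) = 91 \left(\left(6 - 5\right) - \frac{27}{14}\right) \left(-23\right) = 91 \left(1 - \frac{27}{14}\right) \left(-23\right) = 91 \left(\left(- \frac{13}{14}\right) \left(-23\right)\right) = 91 \cdot \frac{299}{14} = \frac{3887}{2} \approx 1943.5$)
$\frac{1}{\left(-48337 - 26315\right) + y} = \frac{1}{\left(-48337 - 26315\right) + \frac{3887}{2}} = \frac{1}{-74652 + \frac{3887}{2}} = \frac{1}{- \frac{145417}{2}} = - \frac{2}{145417}$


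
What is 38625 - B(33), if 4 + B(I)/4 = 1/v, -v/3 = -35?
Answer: 4057301/105 ≈ 38641.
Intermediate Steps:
v = 105 (v = -3*(-35) = 105)
B(I) = -1676/105 (B(I) = -16 + 4/105 = -1676/105)
38625 - B(33) = 38625 - 1*(-1676/105) = 38625 + 1676/105 = 4057301/105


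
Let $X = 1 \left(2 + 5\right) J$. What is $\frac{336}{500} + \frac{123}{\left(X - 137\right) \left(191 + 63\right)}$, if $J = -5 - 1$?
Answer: $\frac{3803769}{5683250} \approx 0.66929$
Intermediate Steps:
$J = -6$
$X = -42$ ($X = 1 \left(2 + 5\right) \left(-6\right) = 1 \cdot 7 \left(-6\right) = 7 \left(-6\right) = -42$)
$\frac{336}{500} + \frac{123}{\left(X - 137\right) \left(191 + 63\right)} = \frac{336}{500} + \frac{123}{\left(-42 - 137\right) \left(191 + 63\right)} = 336 \cdot \frac{1}{500} + \frac{123}{\left(-179\right) 254} = \frac{84}{125} + \frac{123}{-45466} = \frac{84}{125} + 123 \left(- \frac{1}{45466}\right) = \frac{84}{125} - \frac{123}{45466} = \frac{3803769}{5683250}$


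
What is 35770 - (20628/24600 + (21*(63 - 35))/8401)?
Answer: 616017081781/17222050 ≈ 35769.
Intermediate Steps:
35770 - (20628/24600 + (21*(63 - 35))/8401) = 35770 - (20628*(1/24600) + (21*28)*(1/8401)) = 35770 - (1719/2050 + 588*(1/8401)) = 35770 - (1719/2050 + 588/8401) = 35770 - 1*15646719/17222050 = 35770 - 15646719/17222050 = 616017081781/17222050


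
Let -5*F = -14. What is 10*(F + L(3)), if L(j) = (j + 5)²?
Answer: 668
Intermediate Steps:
L(j) = (5 + j)²
F = 14/5 (F = -⅕*(-14) = 14/5 ≈ 2.8000)
10*(F + L(3)) = 10*(14/5 + (5 + 3)²) = 10*(14/5 + 8²) = 10*(14/5 + 64) = 10*(334/5) = 668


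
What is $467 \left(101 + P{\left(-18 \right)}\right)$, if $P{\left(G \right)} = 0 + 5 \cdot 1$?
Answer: $49502$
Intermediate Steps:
$P{\left(G \right)} = 5$ ($P{\left(G \right)} = 0 + 5 = 5$)
$467 \left(101 + P{\left(-18 \right)}\right) = 467 \left(101 + 5\right) = 467 \cdot 106 = 49502$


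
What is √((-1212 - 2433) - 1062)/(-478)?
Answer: -3*I*√523/478 ≈ -0.14353*I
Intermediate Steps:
√((-1212 - 2433) - 1062)/(-478) = √(-3645 - 1062)*(-1/478) = √(-4707)*(-1/478) = (3*I*√523)*(-1/478) = -3*I*√523/478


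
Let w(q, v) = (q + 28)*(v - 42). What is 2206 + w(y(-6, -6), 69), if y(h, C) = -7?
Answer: 2773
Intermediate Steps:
w(q, v) = (-42 + v)*(28 + q) (w(q, v) = (28 + q)*(-42 + v) = (-42 + v)*(28 + q))
2206 + w(y(-6, -6), 69) = 2206 + (-1176 - 42*(-7) + 28*69 - 7*69) = 2206 + (-1176 + 294 + 1932 - 483) = 2206 + 567 = 2773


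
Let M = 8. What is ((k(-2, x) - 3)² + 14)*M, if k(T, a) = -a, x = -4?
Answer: 120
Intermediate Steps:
((k(-2, x) - 3)² + 14)*M = ((-1*(-4) - 3)² + 14)*8 = ((4 - 3)² + 14)*8 = (1² + 14)*8 = (1 + 14)*8 = 15*8 = 120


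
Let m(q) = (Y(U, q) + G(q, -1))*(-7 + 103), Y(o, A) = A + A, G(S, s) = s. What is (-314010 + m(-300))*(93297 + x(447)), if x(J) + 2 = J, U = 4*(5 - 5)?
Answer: -34844463852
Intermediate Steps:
U = 0 (U = 4*0 = 0)
x(J) = -2 + J
Y(o, A) = 2*A
m(q) = -96 + 192*q (m(q) = (2*q - 1)*(-7 + 103) = (-1 + 2*q)*96 = -96 + 192*q)
(-314010 + m(-300))*(93297 + x(447)) = (-314010 + (-96 + 192*(-300)))*(93297 + (-2 + 447)) = (-314010 + (-96 - 57600))*(93297 + 445) = (-314010 - 57696)*93742 = -371706*93742 = -34844463852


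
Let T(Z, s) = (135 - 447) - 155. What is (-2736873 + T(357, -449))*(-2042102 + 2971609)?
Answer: -2544376691380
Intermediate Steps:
T(Z, s) = -467 (T(Z, s) = -312 - 155 = -467)
(-2736873 + T(357, -449))*(-2042102 + 2971609) = (-2736873 - 467)*(-2042102 + 2971609) = -2737340*929507 = -2544376691380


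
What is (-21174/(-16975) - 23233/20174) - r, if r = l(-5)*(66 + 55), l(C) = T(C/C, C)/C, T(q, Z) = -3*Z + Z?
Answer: 11843795343/48921950 ≈ 242.10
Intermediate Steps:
T(q, Z) = -2*Z
l(C) = -2 (l(C) = (-2*C)/C = -2)
r = -242 (r = -2*(66 + 55) = -2*121 = -242)
(-21174/(-16975) - 23233/20174) - r = (-21174/(-16975) - 23233/20174) - 1*(-242) = (-21174*(-1/16975) - 23233*1/20174) + 242 = (21174/16975 - 3319/2882) + 242 = 4683443/48921950 + 242 = 11843795343/48921950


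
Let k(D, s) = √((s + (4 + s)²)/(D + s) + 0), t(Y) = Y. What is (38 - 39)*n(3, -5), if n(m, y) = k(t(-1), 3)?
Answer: -√26 ≈ -5.0990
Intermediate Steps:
k(D, s) = √((s + (4 + s)²)/(D + s)) (k(D, s) = √((s + (4 + s)²)/(D + s) + 0) = √((s + (4 + s)²)/(D + s)))
n(m, y) = √26 (n(m, y) = √((3 + (4 + 3)²)/(-1 + 3)) = √((3 + 7²)/2) = √((3 + 49)/2) = √((½)*52) = √26)
(38 - 39)*n(3, -5) = (38 - 39)*√26 = -√26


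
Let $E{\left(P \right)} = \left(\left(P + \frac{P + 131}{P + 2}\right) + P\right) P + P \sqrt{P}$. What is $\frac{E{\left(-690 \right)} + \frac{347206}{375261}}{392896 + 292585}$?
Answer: $\frac{2856907925663}{2057874284328} - \frac{690 i \sqrt{690}}{685481} \approx 1.3883 - 0.026441 i$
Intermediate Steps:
$E{\left(P \right)} = P^{\frac{3}{2}} + P \left(2 P + \frac{131 + P}{2 + P}\right)$ ($E{\left(P \right)} = \left(\left(P + \frac{131 + P}{2 + P}\right) + P\right) P + P^{\frac{3}{2}} = \left(2 P + \frac{131 + P}{2 + P}\right) P + P^{\frac{3}{2}} = P \left(2 P + \frac{131 + P}{2 + P}\right) + P^{\frac{3}{2}} = P^{\frac{3}{2}} + P \left(2 P + \frac{131 + P}{2 + P}\right)$)
$\frac{E{\left(-690 \right)} + \frac{347206}{375261}}{392896 + 292585} = \frac{\frac{\left(-690\right)^{\frac{5}{2}} + 2 \left(-690\right)^{3} + 2 \left(-690\right)^{\frac{3}{2}} + 5 \left(-690\right)^{2} + 131 \left(-690\right)}{2 - 690} + \frac{347206}{375261}}{392896 + 292585} = \frac{\frac{476100 i \sqrt{690} + 2 \left(-328509000\right) + 2 \left(- 690 i \sqrt{690}\right) + 5 \cdot 476100 - 90390}{-688} + 347206 \cdot \frac{1}{375261}}{685481} = \left(- \frac{476100 i \sqrt{690} - 657018000 - 1380 i \sqrt{690} + 2380500 - 90390}{688} + \frac{347206}{375261}\right) \frac{1}{685481} = \left(- \frac{-654727890 + 474720 i \sqrt{690}}{688} + \frac{347206}{375261}\right) \frac{1}{685481} = \left(\left(\frac{7613115}{8} - 690 i \sqrt{690}\right) + \frac{347206}{375261}\right) \frac{1}{685481} = \left(\frac{2856907925663}{3002088} - 690 i \sqrt{690}\right) \frac{1}{685481} = \frac{2856907925663}{2057874284328} - \frac{690 i \sqrt{690}}{685481}$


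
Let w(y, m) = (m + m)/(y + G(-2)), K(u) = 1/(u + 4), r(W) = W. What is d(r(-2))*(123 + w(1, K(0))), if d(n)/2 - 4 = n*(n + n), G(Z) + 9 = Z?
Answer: 14754/5 ≈ 2950.8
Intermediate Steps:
G(Z) = -9 + Z
K(u) = 1/(4 + u)
d(n) = 8 + 4*n² (d(n) = 8 + 2*(n*(n + n)) = 8 + 2*(n*(2*n)) = 8 + 2*(2*n²) = 8 + 4*n²)
w(y, m) = 2*m/(-11 + y) (w(y, m) = (m + m)/(y + (-9 - 2)) = (2*m)/(y - 11) = (2*m)/(-11 + y) = 2*m/(-11 + y))
d(r(-2))*(123 + w(1, K(0))) = (8 + 4*(-2)²)*(123 + 2/((4 + 0)*(-11 + 1))) = (8 + 4*4)*(123 + 2/(4*(-10))) = (8 + 16)*(123 + 2*(¼)*(-⅒)) = 24*(123 - 1/20) = 24*(2459/20) = 14754/5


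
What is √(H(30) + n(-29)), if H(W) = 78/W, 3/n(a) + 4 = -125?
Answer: √119110/215 ≈ 1.6052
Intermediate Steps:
n(a) = -1/43 (n(a) = 3/(-4 - 125) = 3/(-129) = 3*(-1/129) = -1/43)
√(H(30) + n(-29)) = √(78/30 - 1/43) = √(78*(1/30) - 1/43) = √(13/5 - 1/43) = √(554/215) = √119110/215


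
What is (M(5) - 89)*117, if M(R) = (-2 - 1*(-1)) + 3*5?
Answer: -8775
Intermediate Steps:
M(R) = 14 (M(R) = (-2 + 1) + 15 = -1 + 15 = 14)
(M(5) - 89)*117 = (14 - 89)*117 = -75*117 = -8775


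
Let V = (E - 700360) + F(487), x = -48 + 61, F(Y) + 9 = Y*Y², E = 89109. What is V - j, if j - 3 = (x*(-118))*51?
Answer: 114968274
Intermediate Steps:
F(Y) = -9 + Y³ (F(Y) = -9 + Y*Y² = -9 + Y³)
x = 13
V = 114890043 (V = (89109 - 700360) + (-9 + 487³) = -611251 + (-9 + 115501303) = -611251 + 115501294 = 114890043)
j = -78231 (j = 3 + (13*(-118))*51 = 3 - 1534*51 = 3 - 78234 = -78231)
V - j = 114890043 - 1*(-78231) = 114890043 + 78231 = 114968274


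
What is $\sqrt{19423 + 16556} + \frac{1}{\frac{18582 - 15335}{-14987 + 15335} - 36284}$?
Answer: $- \frac{348}{12623585} + \sqrt{35979} \approx 189.68$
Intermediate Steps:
$\sqrt{19423 + 16556} + \frac{1}{\frac{18582 - 15335}{-14987 + 15335} - 36284} = \sqrt{35979} + \frac{1}{\frac{3247}{348} - 36284} = \sqrt{35979} + \frac{1}{- \frac{12623585}{348}} = \sqrt{35979} - \frac{348}{12623585} = - \frac{348}{12623585} + \sqrt{35979}$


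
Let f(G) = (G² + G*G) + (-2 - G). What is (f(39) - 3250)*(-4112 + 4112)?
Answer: 0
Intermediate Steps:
f(G) = -2 - G + 2*G² (f(G) = (G² + G²) + (-2 - G) = 2*G² + (-2 - G) = -2 - G + 2*G²)
(f(39) - 3250)*(-4112 + 4112) = ((-2 - 1*39 + 2*39²) - 3250)*(-4112 + 4112) = ((-2 - 39 + 2*1521) - 3250)*0 = ((-2 - 39 + 3042) - 3250)*0 = (3001 - 3250)*0 = -249*0 = 0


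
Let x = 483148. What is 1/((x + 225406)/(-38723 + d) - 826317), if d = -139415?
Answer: -89069/73599583150 ≈ -1.2102e-6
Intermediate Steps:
1/((x + 225406)/(-38723 + d) - 826317) = 1/((483148 + 225406)/(-38723 - 139415) - 826317) = 1/(708554/(-178138) - 826317) = 1/(708554*(-1/178138) - 826317) = 1/(-354277/89069 - 826317) = 1/(-73599583150/89069) = -89069/73599583150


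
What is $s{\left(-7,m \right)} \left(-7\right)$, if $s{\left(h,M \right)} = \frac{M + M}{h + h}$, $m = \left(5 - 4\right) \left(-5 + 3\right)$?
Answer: $-2$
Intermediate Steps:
$m = -2$ ($m = 1 \left(-2\right) = -2$)
$s{\left(h,M \right)} = \frac{M}{h}$ ($s{\left(h,M \right)} = \frac{2 M}{2 h} = 2 M \frac{1}{2 h} = \frac{M}{h}$)
$s{\left(-7,m \right)} \left(-7\right) = - \frac{2}{-7} \left(-7\right) = \left(-2\right) \left(- \frac{1}{7}\right) \left(-7\right) = \frac{2}{7} \left(-7\right) = -2$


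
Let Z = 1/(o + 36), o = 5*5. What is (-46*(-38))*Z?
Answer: 1748/61 ≈ 28.656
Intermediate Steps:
o = 25
Z = 1/61 (Z = 1/(25 + 36) = 1/61 ≈ 0.016393)
(-46*(-38))*Z = -46*(-38)*(1/61) = 1748*(1/61) = 1748/61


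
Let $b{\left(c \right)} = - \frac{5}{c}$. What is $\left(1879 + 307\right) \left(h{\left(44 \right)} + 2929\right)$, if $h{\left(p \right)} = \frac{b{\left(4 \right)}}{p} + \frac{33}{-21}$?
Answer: $\frac{3941966801}{616} \approx 6.3993 \cdot 10^{6}$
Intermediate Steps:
$h{\left(p \right)} = - \frac{11}{7} - \frac{5}{4 p}$ ($h{\left(p \right)} = \frac{\left(-5\right) \frac{1}{4}}{p} + \frac{33}{-21} = \frac{\left(-5\right) \frac{1}{4}}{p} + 33 \left(- \frac{1}{21}\right) = - \frac{5}{4 p} - \frac{11}{7} = - \frac{11}{7} - \frac{5}{4 p}$)
$\left(1879 + 307\right) \left(h{\left(44 \right)} + 2929\right) = \left(1879 + 307\right) \left(\frac{-35 - 1936}{28 \cdot 44} + 2929\right) = 2186 \left(\frac{1}{28} \cdot \frac{1}{44} \left(-35 - 1936\right) + 2929\right) = 2186 \left(\frac{1}{28} \cdot \frac{1}{44} \left(-1971\right) + 2929\right) = 2186 \left(- \frac{1971}{1232} + 2929\right) = 2186 \cdot \frac{3606557}{1232} = \frac{3941966801}{616}$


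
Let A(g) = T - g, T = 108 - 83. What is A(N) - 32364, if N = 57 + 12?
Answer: -32408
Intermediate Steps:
N = 69
T = 25
A(g) = 25 - g
A(N) - 32364 = (25 - 1*69) - 32364 = (25 - 69) - 32364 = -44 - 32364 = -32408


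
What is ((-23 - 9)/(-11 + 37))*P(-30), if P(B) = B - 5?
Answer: 560/13 ≈ 43.077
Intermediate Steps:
P(B) = -5 + B
((-23 - 9)/(-11 + 37))*P(-30) = ((-23 - 9)/(-11 + 37))*(-5 - 30) = -32/26*(-35) = -32*1/26*(-35) = -16/13*(-35) = 560/13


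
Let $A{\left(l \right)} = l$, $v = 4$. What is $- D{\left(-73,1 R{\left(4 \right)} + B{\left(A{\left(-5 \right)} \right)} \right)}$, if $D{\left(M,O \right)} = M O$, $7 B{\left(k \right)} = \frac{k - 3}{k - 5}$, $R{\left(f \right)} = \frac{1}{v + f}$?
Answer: $\frac{4891}{280} \approx 17.468$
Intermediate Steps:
$R{\left(f \right)} = \frac{1}{4 + f}$
$B{\left(k \right)} = \frac{-3 + k}{7 \left(-5 + k\right)}$ ($B{\left(k \right)} = \frac{\left(k - 3\right) \frac{1}{k - 5}}{7} = \frac{\left(-3 + k\right) \frac{1}{-5 + k}}{7} = \frac{\frac{1}{-5 + k} \left(-3 + k\right)}{7} = \frac{-3 + k}{7 \left(-5 + k\right)}$)
$- D{\left(-73,1 R{\left(4 \right)} + B{\left(A{\left(-5 \right)} \right)} \right)} = - \left(-73\right) \left(1 \frac{1}{4 + 4} + \frac{-3 - 5}{7 \left(-5 - 5\right)}\right) = - \left(-73\right) \left(1 \cdot \frac{1}{8} + \frac{1}{7} \frac{1}{-10} \left(-8\right)\right) = - \left(-73\right) \left(1 \cdot \frac{1}{8} + \frac{1}{7} \left(- \frac{1}{10}\right) \left(-8\right)\right) = - \left(-73\right) \left(\frac{1}{8} + \frac{4}{35}\right) = - \frac{\left(-73\right) 67}{280} = \left(-1\right) \left(- \frac{4891}{280}\right) = \frac{4891}{280}$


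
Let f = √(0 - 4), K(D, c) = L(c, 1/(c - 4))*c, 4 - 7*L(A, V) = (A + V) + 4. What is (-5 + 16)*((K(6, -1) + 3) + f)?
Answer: 1089/35 + 22*I ≈ 31.114 + 22.0*I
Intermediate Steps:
L(A, V) = -A/7 - V/7 (L(A, V) = 4/7 - ((A + V) + 4)/7 = 4/7 - (4 + A + V)/7 = 4/7 + (-4/7 - A/7 - V/7) = -A/7 - V/7)
K(D, c) = c*(-c/7 - 1/(7*(-4 + c))) (K(D, c) = (-c/7 - 1/(7*(c - 4)))*c = (-c/7 - 1/(7*(-4 + c)))*c = c*(-c/7 - 1/(7*(-4 + c))))
f = 2*I (f = √(-4) = 2*I ≈ 2.0*I)
(-5 + 16)*((K(6, -1) + 3) + f) = (-5 + 16)*((-1*(-1)*(1 - (-4 - 1))/(-28 + 7*(-1)) + 3) + 2*I) = 11*((-1*(-1)*(1 - 1*(-5))/(-28 - 7) + 3) + 2*I) = 11*((-1*(-1)*(1 + 5)/(-35) + 3) + 2*I) = 11*((-1*(-1)*(-1/35)*6 + 3) + 2*I) = 11*((-6/35 + 3) + 2*I) = 11*(99/35 + 2*I) = 1089/35 + 22*I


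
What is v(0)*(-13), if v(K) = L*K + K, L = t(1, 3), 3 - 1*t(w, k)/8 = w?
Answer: 0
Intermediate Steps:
t(w, k) = 24 - 8*w
L = 16 (L = 24 - 8*1 = 24 - 8 = 16)
v(K) = 17*K (v(K) = 16*K + K = 17*K)
v(0)*(-13) = (17*0)*(-13) = 0*(-13) = 0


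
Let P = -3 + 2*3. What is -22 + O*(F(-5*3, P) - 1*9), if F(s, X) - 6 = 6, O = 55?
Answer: 143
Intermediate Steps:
P = 3 (P = -3 + 6 = 3)
F(s, X) = 12 (F(s, X) = 6 + 6 = 12)
-22 + O*(F(-5*3, P) - 1*9) = -22 + 55*(12 - 1*9) = -22 + 55*(12 - 9) = -22 + 55*3 = -22 + 165 = 143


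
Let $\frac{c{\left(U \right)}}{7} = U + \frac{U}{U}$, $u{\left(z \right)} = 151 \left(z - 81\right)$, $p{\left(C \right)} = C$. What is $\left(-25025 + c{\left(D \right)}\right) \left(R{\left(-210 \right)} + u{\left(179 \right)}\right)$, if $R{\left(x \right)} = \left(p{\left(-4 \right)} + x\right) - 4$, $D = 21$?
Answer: $-362619180$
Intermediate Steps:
$u{\left(z \right)} = -12231 + 151 z$ ($u{\left(z \right)} = 151 \left(-81 + z\right) = -12231 + 151 z$)
$c{\left(U \right)} = 7 + 7 U$ ($c{\left(U \right)} = 7 \left(U + \frac{U}{U}\right) = 7 \left(U + 1\right) = 7 \left(1 + U\right) = 7 + 7 U$)
$R{\left(x \right)} = -8 + x$ ($R{\left(x \right)} = \left(-4 + x\right) - 4 = -8 + x$)
$\left(-25025 + c{\left(D \right)}\right) \left(R{\left(-210 \right)} + u{\left(179 \right)}\right) = \left(-25025 + \left(7 + 7 \cdot 21\right)\right) \left(\left(-8 - 210\right) + \left(-12231 + 151 \cdot 179\right)\right) = \left(-25025 + \left(7 + 147\right)\right) \left(-218 + \left(-12231 + 27029\right)\right) = \left(-25025 + 154\right) \left(-218 + 14798\right) = \left(-24871\right) 14580 = -362619180$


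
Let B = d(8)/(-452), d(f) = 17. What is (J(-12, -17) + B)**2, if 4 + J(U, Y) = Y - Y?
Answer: 3330625/204304 ≈ 16.302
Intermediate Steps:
J(U, Y) = -4 (J(U, Y) = -4 + (Y - Y) = -4 + 0 = -4)
B = -17/452 (B = 17/(-452) = 17*(-1/452) = -17/452 ≈ -0.037611)
(J(-12, -17) + B)**2 = (-4 - 17/452)**2 = (-1825/452)**2 = 3330625/204304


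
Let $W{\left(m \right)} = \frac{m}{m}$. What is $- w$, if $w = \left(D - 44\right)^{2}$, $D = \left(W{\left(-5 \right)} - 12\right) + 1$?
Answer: $-2916$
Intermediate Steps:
$W{\left(m \right)} = 1$
$D = -10$ ($D = \left(1 - 12\right) + 1 = -11 + 1 = -10$)
$w = 2916$ ($w = \left(-10 - 44\right)^{2} = \left(-54\right)^{2} = 2916$)
$- w = \left(-1\right) 2916 = -2916$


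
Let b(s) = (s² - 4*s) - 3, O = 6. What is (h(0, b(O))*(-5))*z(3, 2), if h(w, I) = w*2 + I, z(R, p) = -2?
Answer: 90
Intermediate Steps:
b(s) = -3 + s² - 4*s
h(w, I) = I + 2*w (h(w, I) = 2*w + I = I + 2*w)
(h(0, b(O))*(-5))*z(3, 2) = (((-3 + 6² - 4*6) + 2*0)*(-5))*(-2) = (((-3 + 36 - 24) + 0)*(-5))*(-2) = ((9 + 0)*(-5))*(-2) = (9*(-5))*(-2) = -45*(-2) = 90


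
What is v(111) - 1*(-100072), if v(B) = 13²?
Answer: 100241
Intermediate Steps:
v(B) = 169
v(111) - 1*(-100072) = 169 - 1*(-100072) = 169 + 100072 = 100241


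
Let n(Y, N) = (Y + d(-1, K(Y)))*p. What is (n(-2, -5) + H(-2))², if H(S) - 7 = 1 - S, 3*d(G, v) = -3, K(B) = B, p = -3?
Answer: 361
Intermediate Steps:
d(G, v) = -1 (d(G, v) = (⅓)*(-3) = -1)
n(Y, N) = 3 - 3*Y (n(Y, N) = (Y - 1)*(-3) = (-1 + Y)*(-3) = 3 - 3*Y)
H(S) = 8 - S (H(S) = 7 + (1 - S) = 8 - S)
(n(-2, -5) + H(-2))² = ((3 - 3*(-2)) + (8 - 1*(-2)))² = ((3 + 6) + (8 + 2))² = (9 + 10)² = 19² = 361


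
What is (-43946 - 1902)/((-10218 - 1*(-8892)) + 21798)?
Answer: -5731/2559 ≈ -2.2395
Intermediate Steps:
(-43946 - 1902)/((-10218 - 1*(-8892)) + 21798) = -45848/((-10218 + 8892) + 21798) = -45848/(-1326 + 21798) = -45848/20472 = -45848*1/20472 = -5731/2559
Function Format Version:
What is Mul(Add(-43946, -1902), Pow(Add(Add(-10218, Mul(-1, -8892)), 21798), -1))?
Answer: Rational(-5731, 2559) ≈ -2.2395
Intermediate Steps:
Mul(Add(-43946, -1902), Pow(Add(Add(-10218, Mul(-1, -8892)), 21798), -1)) = Mul(-45848, Pow(Add(Add(-10218, 8892), 21798), -1)) = Mul(-45848, Pow(Add(-1326, 21798), -1)) = Mul(-45848, Pow(20472, -1)) = Mul(-45848, Rational(1, 20472)) = Rational(-5731, 2559)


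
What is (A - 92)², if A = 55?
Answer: 1369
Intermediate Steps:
(A - 92)² = (55 - 92)² = (-37)² = 1369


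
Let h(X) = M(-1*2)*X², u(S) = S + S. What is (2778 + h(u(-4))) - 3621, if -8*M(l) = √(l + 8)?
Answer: -843 - 8*√6 ≈ -862.60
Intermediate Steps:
M(l) = -√(8 + l)/8 (M(l) = -√(l + 8)/8 = -√(8 + l)/8)
u(S) = 2*S
h(X) = -√6*X²/8 (h(X) = (-√(8 - 1*2)/8)*X² = (-√(8 - 2)/8)*X² = (-√6/8)*X² = -√6*X²/8)
(2778 + h(u(-4))) - 3621 = (2778 - √6*(2*(-4))²/8) - 3621 = (2778 - ⅛*√6*(-8)²) - 3621 = (2778 - ⅛*√6*64) - 3621 = (2778 - 8*√6) - 3621 = -843 - 8*√6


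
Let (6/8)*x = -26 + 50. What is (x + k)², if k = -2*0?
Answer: 1024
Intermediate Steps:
k = 0
x = 32 (x = 4*(-26 + 50)/3 = (4/3)*24 = 32)
(x + k)² = (32 + 0)² = 32² = 1024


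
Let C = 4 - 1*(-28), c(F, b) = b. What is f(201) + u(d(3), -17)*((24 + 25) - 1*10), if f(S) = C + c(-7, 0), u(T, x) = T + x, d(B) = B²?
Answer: -280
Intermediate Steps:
C = 32 (C = 4 + 28 = 32)
f(S) = 32 (f(S) = 32 + 0 = 32)
f(201) + u(d(3), -17)*((24 + 25) - 1*10) = 32 + (3² - 17)*((24 + 25) - 1*10) = 32 + (9 - 17)*(49 - 10) = 32 - 8*39 = 32 - 312 = -280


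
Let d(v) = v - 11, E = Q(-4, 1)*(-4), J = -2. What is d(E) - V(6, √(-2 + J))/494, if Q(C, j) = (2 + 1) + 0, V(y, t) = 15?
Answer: -11377/494 ≈ -23.030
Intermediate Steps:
Q(C, j) = 3 (Q(C, j) = 3 + 0 = 3)
E = -12 (E = 3*(-4) = -12)
d(v) = -11 + v
d(E) - V(6, √(-2 + J))/494 = (-11 - 12) - 15/494 = -23 - 15/494 = -11377/494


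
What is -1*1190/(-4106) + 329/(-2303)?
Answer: 2112/14371 ≈ 0.14696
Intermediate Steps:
-1*1190/(-4106) + 329/(-2303) = -1190*(-1/4106) + 329*(-1/2303) = 595/2053 - ⅐ = 2112/14371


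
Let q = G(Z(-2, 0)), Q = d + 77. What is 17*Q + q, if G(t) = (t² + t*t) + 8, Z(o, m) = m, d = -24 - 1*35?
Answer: 314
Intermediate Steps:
d = -59 (d = -24 - 35 = -59)
G(t) = 8 + 2*t² (G(t) = (t² + t²) + 8 = 2*t² + 8 = 8 + 2*t²)
Q = 18 (Q = -59 + 77 = 18)
q = 8 (q = 8 + 2*0² = 8 + 2*0 = 8 + 0 = 8)
17*Q + q = 17*18 + 8 = 306 + 8 = 314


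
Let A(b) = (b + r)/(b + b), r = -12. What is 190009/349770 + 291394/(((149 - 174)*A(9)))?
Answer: 122306005301/1748850 ≈ 69935.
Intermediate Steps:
A(b) = (-12 + b)/(2*b) (A(b) = (b - 12)/(b + b) = (-12 + b)/((2*b)) = (-12 + b)*(1/(2*b)) = (-12 + b)/(2*b))
190009/349770 + 291394/(((149 - 174)*A(9))) = 190009/349770 + 291394/(((149 - 174)*((½)*(-12 + 9)/9))) = 190009*(1/349770) + 291394/((-25*(-3)/(2*9))) = 190009/349770 + 291394/((-25*(-⅙))) = 190009/349770 + 291394/(25/6) = 190009/349770 + 291394*(6/25) = 190009/349770 + 1748364/25 = 122306005301/1748850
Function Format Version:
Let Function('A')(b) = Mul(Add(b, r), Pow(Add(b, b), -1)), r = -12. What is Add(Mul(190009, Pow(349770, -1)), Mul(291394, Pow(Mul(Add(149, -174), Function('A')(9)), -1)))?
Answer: Rational(122306005301, 1748850) ≈ 69935.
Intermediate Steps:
Function('A')(b) = Mul(Rational(1, 2), Pow(b, -1), Add(-12, b)) (Function('A')(b) = Mul(Add(b, -12), Pow(Add(b, b), -1)) = Mul(Add(-12, b), Pow(Mul(2, b), -1)) = Mul(Add(-12, b), Mul(Rational(1, 2), Pow(b, -1))) = Mul(Rational(1, 2), Pow(b, -1), Add(-12, b)))
Add(Mul(190009, Pow(349770, -1)), Mul(291394, Pow(Mul(Add(149, -174), Function('A')(9)), -1))) = Add(Mul(190009, Pow(349770, -1)), Mul(291394, Pow(Mul(Add(149, -174), Mul(Rational(1, 2), Pow(9, -1), Add(-12, 9))), -1))) = Add(Mul(190009, Rational(1, 349770)), Mul(291394, Pow(Mul(-25, Mul(Rational(1, 2), Rational(1, 9), -3)), -1))) = Add(Rational(190009, 349770), Mul(291394, Pow(Mul(-25, Rational(-1, 6)), -1))) = Add(Rational(190009, 349770), Mul(291394, Pow(Rational(25, 6), -1))) = Add(Rational(190009, 349770), Mul(291394, Rational(6, 25))) = Add(Rational(190009, 349770), Rational(1748364, 25)) = Rational(122306005301, 1748850)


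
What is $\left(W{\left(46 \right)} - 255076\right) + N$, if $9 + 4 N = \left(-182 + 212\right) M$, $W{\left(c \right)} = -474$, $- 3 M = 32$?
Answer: $- \frac{1022529}{4} \approx -2.5563 \cdot 10^{5}$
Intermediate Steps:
$M = - \frac{32}{3}$ ($M = \left(- \frac{1}{3}\right) 32 = - \frac{32}{3} \approx -10.667$)
$N = - \frac{329}{4}$ ($N = - \frac{9}{4} + \frac{\left(-182 + 212\right) \left(- \frac{32}{3}\right)}{4} = - \frac{9}{4} + \frac{30 \left(- \frac{32}{3}\right)}{4} = - \frac{9}{4} + \frac{1}{4} \left(-320\right) = - \frac{9}{4} - 80 = - \frac{329}{4} \approx -82.25$)
$\left(W{\left(46 \right)} - 255076\right) + N = \left(-474 - 255076\right) - \frac{329}{4} = -255550 - \frac{329}{4} = - \frac{1022529}{4}$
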